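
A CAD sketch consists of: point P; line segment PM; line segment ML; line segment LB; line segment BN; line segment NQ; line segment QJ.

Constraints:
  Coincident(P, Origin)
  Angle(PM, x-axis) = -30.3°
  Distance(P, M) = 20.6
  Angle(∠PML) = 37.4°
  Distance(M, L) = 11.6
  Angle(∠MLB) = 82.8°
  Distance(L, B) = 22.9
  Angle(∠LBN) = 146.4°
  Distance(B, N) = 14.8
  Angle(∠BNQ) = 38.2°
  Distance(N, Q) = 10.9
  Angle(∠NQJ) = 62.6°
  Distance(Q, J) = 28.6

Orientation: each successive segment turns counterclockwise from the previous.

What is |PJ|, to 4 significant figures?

26.07

P is at the origin; PM runs at -30.3° with length 20.6, so M = (17.79, -10.39). ∠PML = 37.4° gives ML at 112.3° from the x-axis; with |ML| = 11.6, L = (13.38, 0.3392). ∠MLB = 82.8° gives LB at -150.5° from the x-axis; with |LB| = 22.9, B = (-6.547, -10.94). ∠LBN = 146.4° gives BN at -116.9° from the x-axis; with |BN| = 14.8, N = (-13.24, -24.14). ∠BNQ = 38.2° gives NQ at 24.90° from the x-axis; with |NQ| = 10.9, Q = (-3.356, -19.55). ∠NQJ = 62.6° gives QJ at 142.3° from the x-axis; with |QJ| = 28.6, J = (-25.99, -2.057). Then |PJ| = |J − P| = 26.07.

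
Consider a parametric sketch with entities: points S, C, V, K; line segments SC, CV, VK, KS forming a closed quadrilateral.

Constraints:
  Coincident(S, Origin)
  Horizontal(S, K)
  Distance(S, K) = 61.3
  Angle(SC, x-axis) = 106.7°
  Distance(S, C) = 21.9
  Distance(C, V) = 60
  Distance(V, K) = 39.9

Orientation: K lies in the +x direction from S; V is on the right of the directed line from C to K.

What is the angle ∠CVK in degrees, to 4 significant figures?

87.81°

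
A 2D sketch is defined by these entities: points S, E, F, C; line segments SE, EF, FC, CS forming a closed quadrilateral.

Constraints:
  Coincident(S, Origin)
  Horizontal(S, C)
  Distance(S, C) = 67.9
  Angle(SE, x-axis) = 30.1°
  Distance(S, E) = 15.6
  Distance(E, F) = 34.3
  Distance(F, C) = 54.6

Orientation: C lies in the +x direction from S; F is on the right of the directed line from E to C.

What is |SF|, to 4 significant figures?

32.61

S is at the origin; SC is horizontal with |SC| = 67.9 and C in +x, so C = (67.9, 0). SE runs at 30.1° with |SE| = 15.6, so E = (13.50, 7.824). F is determined by |EF| = 34.3 and |FC| = 54.6 together: it lies at the intersection of circle(E, 34.3) and circle(C, 54.6). With |EC| = 54.96, the foot of the radical line on EC is 11.06 from E and the perpendicular offset is √(34.3² − 11.06²) = 32.47. Taking the right-of-EC solution: F = (19.83, -25.89).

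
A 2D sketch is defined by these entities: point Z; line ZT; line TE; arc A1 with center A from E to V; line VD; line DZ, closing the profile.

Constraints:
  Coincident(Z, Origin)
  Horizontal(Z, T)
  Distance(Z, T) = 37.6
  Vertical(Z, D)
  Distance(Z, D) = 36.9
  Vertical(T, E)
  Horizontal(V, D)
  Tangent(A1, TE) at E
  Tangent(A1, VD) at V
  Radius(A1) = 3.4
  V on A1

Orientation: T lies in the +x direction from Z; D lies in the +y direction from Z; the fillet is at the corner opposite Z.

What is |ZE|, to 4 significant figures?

50.36

Z is at the origin; ZT is horizontal with |ZT| = 37.6 and T on the +x side, so T = (37.60, 0.000). Z and D share the same x with |ZD| = 36.9 and D on the +y side, so D = (0.000, 36.90). The virtual corner opposite Z is at (37.60, 36.90). Since A1 is tangent to TE there, AE ⟂ TE and since A1 is tangent to VD there, AV ⟂ VD, with radius 3.4, so the center A sits 3.4 in from both sides at A = (34.20, 33.50). That places the tangent points at E = (37.60, 33.50) on TE and V = (34.20, 36.90) on VD. Then |ZE| = |E − Z| = 50.36.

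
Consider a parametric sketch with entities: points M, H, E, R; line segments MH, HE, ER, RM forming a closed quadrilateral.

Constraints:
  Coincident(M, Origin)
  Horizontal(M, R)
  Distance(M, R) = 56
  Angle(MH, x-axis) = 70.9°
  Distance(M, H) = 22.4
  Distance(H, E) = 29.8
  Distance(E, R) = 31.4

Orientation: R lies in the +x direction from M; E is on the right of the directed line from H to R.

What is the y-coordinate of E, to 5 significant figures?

-3.0146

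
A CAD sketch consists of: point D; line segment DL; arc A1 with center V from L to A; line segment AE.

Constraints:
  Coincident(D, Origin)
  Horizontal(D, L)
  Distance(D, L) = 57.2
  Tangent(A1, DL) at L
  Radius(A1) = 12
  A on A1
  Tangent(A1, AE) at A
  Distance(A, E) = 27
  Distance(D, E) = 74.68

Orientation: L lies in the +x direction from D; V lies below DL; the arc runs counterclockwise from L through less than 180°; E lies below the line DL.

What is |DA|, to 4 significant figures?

50.82

Checks: ∠(VL, LD) = 90.00° ✓; |VL| = 12.00 ✓; |VA| = 12.00 ✓; ∠(VA, AE) = 90.00° ✓; |AE| = 27.00 ✓; |DE| = 74.68 ✓.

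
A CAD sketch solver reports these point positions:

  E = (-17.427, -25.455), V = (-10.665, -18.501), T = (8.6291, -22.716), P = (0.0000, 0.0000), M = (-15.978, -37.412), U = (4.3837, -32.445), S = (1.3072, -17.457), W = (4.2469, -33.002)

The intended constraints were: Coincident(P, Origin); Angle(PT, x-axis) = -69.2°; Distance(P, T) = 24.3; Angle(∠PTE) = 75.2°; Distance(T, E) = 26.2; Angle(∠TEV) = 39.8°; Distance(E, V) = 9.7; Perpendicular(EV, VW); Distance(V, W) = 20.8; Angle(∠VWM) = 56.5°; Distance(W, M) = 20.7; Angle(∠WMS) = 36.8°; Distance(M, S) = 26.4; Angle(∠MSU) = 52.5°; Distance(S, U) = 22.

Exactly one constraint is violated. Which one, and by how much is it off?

Distance(S, U) = 22 — off by 6.70.

P = (0.00, 0.00) ✓; PT at -69.20° ✓; |PT| = 24.30 ✓; ∠PTE = 75.20° ✓; |TE| = 26.20 ✓; ∠TEV = 39.80° ✓; |EV| = 9.700 ✓; ∠(EV, VW) = 90.00° ✓; |VW| = 20.80 ✓; ∠VWM = 56.50° ✓; |WM| = 20.70 ✓; ∠WMS = 36.80° ✓; |MS| = 26.40 ✓; ∠MSU = 52.50° ✓; |SU| = 15.30 ✗.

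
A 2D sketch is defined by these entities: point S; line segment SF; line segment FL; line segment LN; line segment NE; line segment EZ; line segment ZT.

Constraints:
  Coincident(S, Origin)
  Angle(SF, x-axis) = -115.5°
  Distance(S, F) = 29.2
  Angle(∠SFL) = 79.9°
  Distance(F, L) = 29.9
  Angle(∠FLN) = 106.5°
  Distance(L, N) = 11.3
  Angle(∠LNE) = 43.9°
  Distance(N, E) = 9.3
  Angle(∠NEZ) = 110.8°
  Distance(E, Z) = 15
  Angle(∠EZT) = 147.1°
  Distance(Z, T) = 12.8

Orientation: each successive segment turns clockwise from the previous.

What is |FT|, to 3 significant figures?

40.2

S is at the origin; SF runs at -115.5° with length 29.2, so F = (-12.6, -26.4). ∠SFL = 79.9° gives FL at 144° from the x-axis; with |FL| = 29.9, L = (-36.9, -8.95). ∠FLN = 106.5° gives LN at 70.9° from the x-axis; with |LN| = 11.3, N = (-33.2, 1.73). ∠LNE = 43.9° gives NE at -65.2° from the x-axis; with |NE| = 9.3, E = (-29.3, -6.71). ∠NEZ = 110.8° gives EZ at -134° from the x-axis; with |EZ| = 15.0, Z = (-39.8, -17.4). ∠EZT = 147.1° gives ZT at -167° from the x-axis; with |ZT| = 12.8, T = (-52.3, -20.2). Then |FT| = |T − F| = 40.2.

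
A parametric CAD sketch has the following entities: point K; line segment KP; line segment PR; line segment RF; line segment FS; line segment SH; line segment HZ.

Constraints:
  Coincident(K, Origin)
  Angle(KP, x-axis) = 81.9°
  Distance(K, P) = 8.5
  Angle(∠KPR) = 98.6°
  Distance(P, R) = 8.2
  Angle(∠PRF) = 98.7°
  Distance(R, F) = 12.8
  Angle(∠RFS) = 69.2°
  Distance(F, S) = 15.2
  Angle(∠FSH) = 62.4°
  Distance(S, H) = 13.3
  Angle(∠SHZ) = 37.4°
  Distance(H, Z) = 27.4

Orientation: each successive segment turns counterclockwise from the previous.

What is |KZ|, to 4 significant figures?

18.63

K is at the origin; KP runs at 81.9° with length 8.5, so P = (1.198, 8.415). ∠KPR = 98.6° gives PR at 163.3° from the x-axis; with |PR| = 8.2, R = (-6.656, 10.77). ∠PRF = 98.7° gives RF at -115.4° from the x-axis; with |RF| = 12.8, F = (-12.15, -0.7911). ∠RFS = 69.2° gives FS at -4.600° from the x-axis; with |FS| = 15.2, S = (3.004, -2.010). ∠FSH = 62.4° gives SH at 113.0° from the x-axis; with |SH| = 13.3, H = (-2.193, 10.23). ∠SHZ = 37.4° gives HZ at -104.4° from the x-axis; with |HZ| = 27.4, Z = (-9.007, -16.31). Then |KZ| = |Z − K| = 18.63.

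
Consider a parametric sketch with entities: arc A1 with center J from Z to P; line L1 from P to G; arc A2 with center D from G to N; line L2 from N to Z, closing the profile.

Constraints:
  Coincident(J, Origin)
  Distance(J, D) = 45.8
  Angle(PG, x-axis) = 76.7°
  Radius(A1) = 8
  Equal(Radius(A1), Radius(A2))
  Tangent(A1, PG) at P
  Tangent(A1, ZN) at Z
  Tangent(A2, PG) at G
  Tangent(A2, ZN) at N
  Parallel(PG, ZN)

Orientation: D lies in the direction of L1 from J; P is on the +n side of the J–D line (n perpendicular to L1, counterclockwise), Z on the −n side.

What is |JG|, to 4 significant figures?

46.49

Tangency of A1 to both parallel lines with radius 8.0 puts P and Z at J ± 8.0·n: P = (-7.785, 1.840), Z = (7.785, -1.840). Equal radii place G and N the same way about D: G = D + 8.0·n = (2.751, 46.41), N = D − 8.0·n = (18.32, 42.73). Then |JG| = |G − J| = 46.49.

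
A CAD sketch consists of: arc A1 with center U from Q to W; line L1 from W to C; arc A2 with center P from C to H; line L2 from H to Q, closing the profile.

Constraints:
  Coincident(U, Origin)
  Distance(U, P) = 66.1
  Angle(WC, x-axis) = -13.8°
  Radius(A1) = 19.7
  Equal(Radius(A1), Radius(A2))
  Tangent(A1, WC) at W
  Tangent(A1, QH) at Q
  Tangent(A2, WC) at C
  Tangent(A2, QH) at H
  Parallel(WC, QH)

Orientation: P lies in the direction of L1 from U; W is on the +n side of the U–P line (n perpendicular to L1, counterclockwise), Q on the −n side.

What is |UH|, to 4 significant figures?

68.97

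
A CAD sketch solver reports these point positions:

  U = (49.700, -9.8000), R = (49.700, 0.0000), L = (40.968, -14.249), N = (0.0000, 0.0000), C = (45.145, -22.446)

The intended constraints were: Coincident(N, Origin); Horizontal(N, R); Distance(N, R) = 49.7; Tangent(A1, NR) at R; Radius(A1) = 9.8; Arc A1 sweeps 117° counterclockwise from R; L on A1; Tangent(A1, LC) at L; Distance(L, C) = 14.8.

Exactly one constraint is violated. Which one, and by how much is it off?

Distance(L, C) = 14.8 — off by 5.60.

N = (0.00, 0.00) ✓; N.y = 0.00, R.y = 0.00 ✓; |NR| = 49.70 ✓; ∠(UR, RN) = 90.00° ✓; |UR| = 9.800 ✓; bearing(U→L) − bearing(U→R) = 117.0° ✓; |UL| = 9.800 ✓; ∠(UL, LC) = 90.00° ✓; |LC| = 9.200 ✗.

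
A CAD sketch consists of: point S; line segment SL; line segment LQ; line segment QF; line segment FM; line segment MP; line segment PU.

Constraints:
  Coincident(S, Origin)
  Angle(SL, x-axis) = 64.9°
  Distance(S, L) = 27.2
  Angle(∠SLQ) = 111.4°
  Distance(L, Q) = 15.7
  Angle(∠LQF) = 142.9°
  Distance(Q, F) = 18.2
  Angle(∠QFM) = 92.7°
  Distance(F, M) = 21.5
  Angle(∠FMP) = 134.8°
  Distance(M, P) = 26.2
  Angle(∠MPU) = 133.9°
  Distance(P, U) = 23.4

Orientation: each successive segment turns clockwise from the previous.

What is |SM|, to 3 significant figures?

28.2

S is at the origin; SL runs at 64.9° with length 27.2, so L = (11.5, 24.6). ∠SLQ = 111.4° gives LQ at -3.70° from the x-axis; with |LQ| = 15.7, Q = (27.2, 23.6). ∠LQF = 142.9° gives QF at -40.8° from the x-axis; with |QF| = 18.2, F = (41.0, 11.7). ∠QFM = 92.7° gives FM at -128° from the x-axis; with |FM| = 21.5, M = (27.7, -5.19). Then |SM| = |M − S| = 28.2.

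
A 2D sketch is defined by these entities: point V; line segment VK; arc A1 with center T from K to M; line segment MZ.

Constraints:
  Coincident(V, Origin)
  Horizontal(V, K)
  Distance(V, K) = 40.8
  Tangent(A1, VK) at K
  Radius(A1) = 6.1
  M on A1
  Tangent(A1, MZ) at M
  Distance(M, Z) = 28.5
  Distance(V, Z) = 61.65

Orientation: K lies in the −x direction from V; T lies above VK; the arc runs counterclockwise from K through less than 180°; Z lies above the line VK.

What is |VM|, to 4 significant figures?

37.06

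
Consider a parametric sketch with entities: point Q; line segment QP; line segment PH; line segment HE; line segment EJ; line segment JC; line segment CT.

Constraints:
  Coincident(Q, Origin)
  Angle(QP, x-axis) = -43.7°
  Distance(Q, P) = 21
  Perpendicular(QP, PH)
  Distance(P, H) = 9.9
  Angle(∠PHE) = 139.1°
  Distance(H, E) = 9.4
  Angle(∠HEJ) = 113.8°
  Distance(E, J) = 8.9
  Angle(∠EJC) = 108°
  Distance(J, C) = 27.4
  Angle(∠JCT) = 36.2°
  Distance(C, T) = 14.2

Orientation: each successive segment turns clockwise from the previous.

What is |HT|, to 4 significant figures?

13.29

Q is at the origin; QP runs at -43.7° with length 21.0, so P = (15.18, -14.51). The perpendicularity gives PH at right angles to QP, so PH runs at -133.7°; with |PH| = 9.9, H = (8.343, -21.67). ∠PHE = 139.1° gives HE at -174.6° from the x-axis; with |HE| = 9.4, E = (-1.016, -22.55). ∠HEJ = 113.8° gives EJ at 119.2° from the x-axis; with |EJ| = 8.9, J = (-5.358, -14.78). ∠EJC = 108.0° gives JC at 47.20° from the x-axis; with |JC| = 27.4, C = (13.26, 5.323). ∠JCT = 36.2° gives CT at -96.60° from the x-axis; with |CT| = 14.2, T = (11.63, -8.783). Then |HT| = |T − H| = 13.29.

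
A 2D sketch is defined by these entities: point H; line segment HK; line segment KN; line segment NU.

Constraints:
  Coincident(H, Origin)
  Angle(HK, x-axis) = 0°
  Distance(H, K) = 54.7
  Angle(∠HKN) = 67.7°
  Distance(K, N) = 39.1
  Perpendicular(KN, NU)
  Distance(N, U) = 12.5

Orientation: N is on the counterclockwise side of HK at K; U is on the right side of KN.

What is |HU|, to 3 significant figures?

65.7

H is at the origin; HK runs at 0.0° with length 54.7, so K = 54.7·(cos 0.0°, sin 0.0°) = (54.7, 0.00). ∠HKN = 67.7°, so KN runs at 0.0° + (180° − 67.7°) = 112° from the x-axis; with |KN| = 39.1, N = K + 39.1·(cos 112°, sin 112°) = (39.9, 36.2). The perpendicularity gives NU at right angles to KN; with |NU| = 12.5 on the right of KN, U = N + 12.5·(0.925, 0.379) = (51.4, 40.9). Then |HU| = |U − H| = 65.7.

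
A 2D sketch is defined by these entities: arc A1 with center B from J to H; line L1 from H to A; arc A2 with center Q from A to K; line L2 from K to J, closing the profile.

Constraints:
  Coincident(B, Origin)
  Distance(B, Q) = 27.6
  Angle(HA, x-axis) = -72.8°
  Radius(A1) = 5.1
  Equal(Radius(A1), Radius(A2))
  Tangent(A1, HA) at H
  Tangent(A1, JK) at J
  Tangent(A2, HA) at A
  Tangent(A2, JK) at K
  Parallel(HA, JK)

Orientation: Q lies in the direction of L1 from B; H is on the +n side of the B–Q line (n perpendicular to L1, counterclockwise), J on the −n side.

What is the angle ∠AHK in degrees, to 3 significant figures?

20.3°

The slot axis is L1's direction at -72.8°, so u = (cos -72.8°, sin -72.8°) = (0.296, -0.955) and n = (−sin -72.8°, cos -72.8°) = (0.955, 0.296). B is at the origin and Q lies 27.6 along u from B, so Q = 27.6·u = (8.16, -26.4). Tangency of A1 to both parallel lines with radius 5.1 puts H and J at B ± 5.1·n: H = (4.87, 1.51), J = (-4.87, -1.51). Equal radii place A and K the same way about Q: A = Q + 5.1·n = (13.0, -24.9), K = Q − 5.1·n = (3.29, -27.9). Then cos ∠AHK = HA·HK / (|HA||HK|), giving 20.3°.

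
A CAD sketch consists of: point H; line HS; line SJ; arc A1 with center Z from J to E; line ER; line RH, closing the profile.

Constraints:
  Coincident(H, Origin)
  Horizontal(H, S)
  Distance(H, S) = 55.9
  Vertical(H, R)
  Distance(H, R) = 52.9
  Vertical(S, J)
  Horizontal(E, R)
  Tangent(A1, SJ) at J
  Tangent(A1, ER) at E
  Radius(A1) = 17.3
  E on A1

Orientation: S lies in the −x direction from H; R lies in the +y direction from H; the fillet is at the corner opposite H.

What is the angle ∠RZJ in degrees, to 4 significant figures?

155.9°

H is at the origin; H and S share the same y with |HS| = 55.9 and S on the −x side, so S = (-55.90, 0.000). HR is vertical with |HR| = 52.9 and R on the +y side, so R = (0.000, 52.90). The virtual corner opposite H is at (-55.90, 52.90). Since A1 is tangent to SJ there, ZJ ⟂ SJ and since A1 is tangent to ER there, ZE ⟂ ER, with radius 17.3, so the center Z sits 17.3 in from both sides at Z = (-38.60, 35.60). That places the tangent points at J = (-55.90, 35.60) on SJ and E = (-38.60, 52.90) on ER. Then cos ∠RZJ = ZR·ZJ / (|ZR||ZJ|), giving 155.9°.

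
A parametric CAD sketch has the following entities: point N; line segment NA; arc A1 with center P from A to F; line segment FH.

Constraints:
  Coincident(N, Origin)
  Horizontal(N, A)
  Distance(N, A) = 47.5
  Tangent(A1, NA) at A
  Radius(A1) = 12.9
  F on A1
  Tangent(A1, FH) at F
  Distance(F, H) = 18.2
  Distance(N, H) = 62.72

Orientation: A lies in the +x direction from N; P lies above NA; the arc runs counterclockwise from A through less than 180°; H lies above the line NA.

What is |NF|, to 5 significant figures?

62.025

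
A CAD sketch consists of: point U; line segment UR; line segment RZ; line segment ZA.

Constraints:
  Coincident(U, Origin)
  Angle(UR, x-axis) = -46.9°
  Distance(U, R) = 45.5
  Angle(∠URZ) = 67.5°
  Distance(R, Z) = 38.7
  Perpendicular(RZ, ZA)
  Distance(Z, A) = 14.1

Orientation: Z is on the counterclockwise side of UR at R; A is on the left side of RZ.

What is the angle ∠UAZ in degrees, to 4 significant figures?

142.7°

U is at the origin; UR runs at -46.9° with length 45.5, so R = 45.5·(cos -46.9°, sin -46.9°) = (31.09, -33.22). ∠URZ = 67.5°, so RZ runs at -46.9° + (180° − 67.5°) = 65.60° from the x-axis; with |RZ| = 38.7, Z = R + 38.7·(cos 65.60°, sin 65.60°) = (47.08, 2.021). The perpendicularity gives ZA at right angles to RZ; with |ZA| = 14.1 on the left of RZ, A = Z + 14.1·(-0.9107, 0.4131) = (34.24, 7.846). Then cos ∠UAZ = AU·AZ / (|AU||AZ|), giving 142.7°.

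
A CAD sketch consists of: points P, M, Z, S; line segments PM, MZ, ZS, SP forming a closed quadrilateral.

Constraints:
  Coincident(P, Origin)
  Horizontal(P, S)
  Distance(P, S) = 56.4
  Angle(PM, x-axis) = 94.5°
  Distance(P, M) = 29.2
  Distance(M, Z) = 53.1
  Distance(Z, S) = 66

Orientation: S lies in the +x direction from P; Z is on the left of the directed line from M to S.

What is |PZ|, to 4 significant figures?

74.07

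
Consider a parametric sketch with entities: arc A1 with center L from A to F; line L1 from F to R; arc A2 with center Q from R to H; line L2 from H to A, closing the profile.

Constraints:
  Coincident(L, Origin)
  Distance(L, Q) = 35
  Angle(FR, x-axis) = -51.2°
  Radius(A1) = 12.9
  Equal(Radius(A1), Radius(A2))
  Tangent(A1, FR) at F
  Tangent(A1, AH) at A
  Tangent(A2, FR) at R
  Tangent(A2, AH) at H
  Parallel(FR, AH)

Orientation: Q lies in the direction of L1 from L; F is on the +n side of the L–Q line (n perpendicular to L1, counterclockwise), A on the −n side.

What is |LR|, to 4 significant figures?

37.30

The slot axis is L1's direction at -51.2°, so u = (cos -51.2°, sin -51.2°) = (0.6266, -0.7793) and n = (−sin -51.2°, cos -51.2°) = (0.7793, 0.6266). L is at the origin and Q lies 35.0 along u from L, so Q = 35.0·u = (21.93, -27.28). Tangency of A1 to both parallel lines with radius 12.9 puts F and A at L ± 12.9·n: F = (10.05, 8.083), A = (-10.05, -8.083). Equal radii place R and H the same way about Q: R = Q + 12.9·n = (31.98, -19.19), H = Q − 12.9·n = (11.88, -35.36). Then |LR| = |R − L| = 37.30.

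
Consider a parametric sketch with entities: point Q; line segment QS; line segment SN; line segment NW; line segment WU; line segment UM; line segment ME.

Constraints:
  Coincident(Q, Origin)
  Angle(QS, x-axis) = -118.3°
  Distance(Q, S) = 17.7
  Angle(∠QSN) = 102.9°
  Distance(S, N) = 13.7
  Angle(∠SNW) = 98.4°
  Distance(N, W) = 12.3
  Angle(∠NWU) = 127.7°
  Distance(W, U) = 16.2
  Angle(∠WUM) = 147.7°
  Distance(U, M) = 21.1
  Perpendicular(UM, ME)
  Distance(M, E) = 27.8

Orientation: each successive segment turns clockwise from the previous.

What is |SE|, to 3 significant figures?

22.9

Q is at the origin; QS runs at -118.3° with length 17.7, so S = (-8.39, -15.6). ∠QSN = 102.9° gives SN at 165° from the x-axis; with |SN| = 13.7, N = (-21.6, -11.9). ∠SNW = 98.4° gives NW at 83.0° from the x-axis; with |NW| = 12.3, W = (-20.1, 0.262). ∠NWU = 127.7° gives WU at 30.7° from the x-axis; with |WU| = 16.2, U = (-6.17, 8.53). ∠WUM = 147.7° gives UM at -1.60° from the x-axis; with |UM| = 21.1, M = (14.9, 7.94). UM ⟂ ME, so ME runs at -91.6°; with |ME| = 27.8, E = (14.1, -19.8). Then |SE| = |E − S| = 22.9.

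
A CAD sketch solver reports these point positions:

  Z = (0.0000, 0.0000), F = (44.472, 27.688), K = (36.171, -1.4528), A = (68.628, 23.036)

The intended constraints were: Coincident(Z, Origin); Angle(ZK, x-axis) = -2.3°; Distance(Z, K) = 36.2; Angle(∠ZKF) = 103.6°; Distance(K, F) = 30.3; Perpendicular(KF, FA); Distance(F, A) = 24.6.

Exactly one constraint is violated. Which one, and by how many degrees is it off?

Perpendicular(KF, FA) — off by 5.00°.

Z = (0.00, 0.00) ✓; ZK at -2.300° ✓; |ZK| = 36.20 ✓; ∠ZKF = 103.6° ✓; |KF| = 30.30 ✓; ∠(KF, FA) = 85.00° ✗; |FA| = 24.60 ✓.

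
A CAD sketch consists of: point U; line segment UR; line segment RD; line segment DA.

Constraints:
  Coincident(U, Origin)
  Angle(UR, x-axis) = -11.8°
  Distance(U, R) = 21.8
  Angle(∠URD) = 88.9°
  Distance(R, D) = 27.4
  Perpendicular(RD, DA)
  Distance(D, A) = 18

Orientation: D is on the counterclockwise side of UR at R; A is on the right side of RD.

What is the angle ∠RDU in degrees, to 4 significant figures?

38.93°

U is at the origin; UR runs at -11.8° with length 21.8, so R = 21.8·(cos -11.8°, sin -11.8°) = (21.34, -4.458). ∠URD = 88.9°, so RD runs at -11.8° + (180° − 88.9°) = 79.30° from the x-axis; with |RD| = 27.4, D = R + 27.4·(cos 79.30°, sin 79.30°) = (26.43, 22.47). Then cos ∠RDU = DR·DU / (|DR||DU|), giving 38.93°.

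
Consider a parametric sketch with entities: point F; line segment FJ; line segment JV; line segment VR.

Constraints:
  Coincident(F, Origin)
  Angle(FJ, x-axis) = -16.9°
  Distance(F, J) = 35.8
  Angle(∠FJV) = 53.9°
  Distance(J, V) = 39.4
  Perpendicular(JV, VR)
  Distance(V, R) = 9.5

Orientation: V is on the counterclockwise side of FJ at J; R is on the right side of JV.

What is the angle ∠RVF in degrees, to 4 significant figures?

147.7°

F is at the origin; FJ runs at -16.9° with length 35.8, so J = 35.8·(cos -16.9°, sin -16.9°) = (34.25, -10.41). ∠FJV = 53.9°, so JV runs at -16.9° + (180° − 53.9°) = 109.2° from the x-axis; with |JV| = 39.4, V = J + 39.4·(cos 109.2°, sin 109.2°) = (21.30, 26.80). The perpendicularity gives VR at right angles to JV; with |VR| = 9.5 on the right of JV, R = V + 9.5·(0.9444, 0.3289) = (30.27, 29.93). Then cos ∠RVF = VR·VF / (|VR||VF|), giving 147.7°.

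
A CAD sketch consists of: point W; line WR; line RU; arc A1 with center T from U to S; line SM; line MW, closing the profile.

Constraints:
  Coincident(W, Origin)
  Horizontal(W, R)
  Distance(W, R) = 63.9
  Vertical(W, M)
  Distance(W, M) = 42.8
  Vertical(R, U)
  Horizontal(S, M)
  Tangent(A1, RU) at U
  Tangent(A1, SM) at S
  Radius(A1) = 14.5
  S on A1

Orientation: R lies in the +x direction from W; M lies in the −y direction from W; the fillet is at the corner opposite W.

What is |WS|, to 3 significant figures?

65.4

W is at the origin; WR is horizontal with |WR| = 63.9 and R on the +x side, so R = (63.9, 0.00). WM is vertical with |WM| = 42.8 and M on the −y side, so M = (0.00, -42.8). The virtual corner opposite W is at (63.9, -42.8). A1 meets RU tangentially, so TU is at right angles to RU and since A1 is tangent to SM there, TS ⟂ SM, with radius 14.5, so the center T sits 14.5 in from both sides at T = (49.4, -28.3). That places the tangent points at U = (63.9, -28.3) on RU and S = (49.4, -42.8) on SM. Then |WS| = |S − W| = 65.4.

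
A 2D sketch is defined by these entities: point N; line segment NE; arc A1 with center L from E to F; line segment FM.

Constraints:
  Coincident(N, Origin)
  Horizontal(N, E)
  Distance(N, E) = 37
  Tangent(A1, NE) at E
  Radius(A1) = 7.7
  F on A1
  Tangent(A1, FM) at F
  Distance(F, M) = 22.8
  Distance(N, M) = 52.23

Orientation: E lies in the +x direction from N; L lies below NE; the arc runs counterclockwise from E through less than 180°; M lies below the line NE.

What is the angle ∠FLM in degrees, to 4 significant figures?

71.34°

Checks: |LF| = 7.700 ✓; ∠(LF, FM) = 90.00° ✓; |FM| = 22.80 ✓; |NM| = 52.23 ✓.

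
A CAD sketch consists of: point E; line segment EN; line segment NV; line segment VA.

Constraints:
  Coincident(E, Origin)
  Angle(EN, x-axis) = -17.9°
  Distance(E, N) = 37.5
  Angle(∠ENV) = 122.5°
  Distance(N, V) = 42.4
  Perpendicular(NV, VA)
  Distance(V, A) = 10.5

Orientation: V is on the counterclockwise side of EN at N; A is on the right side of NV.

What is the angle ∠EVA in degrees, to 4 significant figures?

116.8°

∠ENV = 122.5°, so NV runs at -17.9° + (180° − 122.5°) = 39.60° from the x-axis; with |NV| = 42.4, V = N + 42.4·(cos 39.60°, sin 39.60°) = (68.35, 15.50). NV is perpendicular to VA; with |VA| = 10.5 on the right of NV, A = V + 10.5·(0.6374, -0.7705) = (75.05, 7.411). Then cos ∠EVA = VE·VA / (|VE||VA|), giving 116.8°.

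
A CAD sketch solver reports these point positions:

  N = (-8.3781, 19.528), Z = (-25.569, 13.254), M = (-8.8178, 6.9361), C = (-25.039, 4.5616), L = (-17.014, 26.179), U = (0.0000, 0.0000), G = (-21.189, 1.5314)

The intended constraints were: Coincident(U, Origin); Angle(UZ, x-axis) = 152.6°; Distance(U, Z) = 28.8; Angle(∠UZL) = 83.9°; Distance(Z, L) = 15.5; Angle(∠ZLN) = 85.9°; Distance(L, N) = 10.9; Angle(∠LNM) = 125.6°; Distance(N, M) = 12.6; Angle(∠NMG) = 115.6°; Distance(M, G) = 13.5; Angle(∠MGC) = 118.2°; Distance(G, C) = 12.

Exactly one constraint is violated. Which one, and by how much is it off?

Distance(G, C) = 12 — off by 7.10.

U = (0.00, 0.00) ✓; UZ at 152.6° ✓; |UZ| = 28.80 ✓; ∠UZL = 83.90° ✓; |ZL| = 15.50 ✓; ∠ZLN = 85.90° ✓; |LN| = 10.90 ✓; ∠LNM = 125.6° ✓; |NM| = 12.60 ✓; ∠NMG = 115.6° ✓; |MG| = 13.50 ✓; ∠MGC = 118.2° ✓; |GC| = 4.899 ✗.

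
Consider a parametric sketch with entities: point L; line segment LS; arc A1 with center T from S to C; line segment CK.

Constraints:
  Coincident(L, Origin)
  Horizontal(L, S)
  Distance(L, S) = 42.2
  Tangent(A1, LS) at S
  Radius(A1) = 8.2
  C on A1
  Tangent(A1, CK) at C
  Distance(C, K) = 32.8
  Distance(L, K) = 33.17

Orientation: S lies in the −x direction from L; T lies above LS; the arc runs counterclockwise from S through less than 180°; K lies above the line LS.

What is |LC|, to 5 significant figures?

35.841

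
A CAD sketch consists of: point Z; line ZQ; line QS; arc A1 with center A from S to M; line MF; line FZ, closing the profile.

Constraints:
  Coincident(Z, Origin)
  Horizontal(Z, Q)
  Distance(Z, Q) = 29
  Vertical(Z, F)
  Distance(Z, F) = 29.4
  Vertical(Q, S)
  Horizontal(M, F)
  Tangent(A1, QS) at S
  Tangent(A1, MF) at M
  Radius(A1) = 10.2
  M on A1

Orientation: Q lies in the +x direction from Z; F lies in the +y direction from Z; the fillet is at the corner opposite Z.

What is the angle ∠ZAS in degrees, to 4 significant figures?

134.4°

Z is at the origin; ZQ is horizontal with |ZQ| = 29.0 and Q on the +x side, so Q = (29.00, 0.000). Z and F share the same x with |ZF| = 29.4 and F on the +y side, so F = (0.000, 29.40). The virtual corner opposite Z is at (29.00, 29.40). Since A1 is tangent to QS there, AS ⟂ QS and A1 meets MF tangentially, so AM is at right angles to MF, with radius 10.2, so the center A sits 10.2 in from both sides at A = (18.80, 19.20). That places the tangent points at S = (29.00, 19.20) on QS and M = (18.80, 29.40) on MF. Then cos ∠ZAS = AZ·AS / (|AZ||AS|), giving 134.4°.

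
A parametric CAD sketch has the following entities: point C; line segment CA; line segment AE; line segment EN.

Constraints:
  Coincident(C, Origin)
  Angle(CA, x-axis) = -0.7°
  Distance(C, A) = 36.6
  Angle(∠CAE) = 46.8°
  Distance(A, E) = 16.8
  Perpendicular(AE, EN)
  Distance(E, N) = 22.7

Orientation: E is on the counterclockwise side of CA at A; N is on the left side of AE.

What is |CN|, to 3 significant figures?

9.16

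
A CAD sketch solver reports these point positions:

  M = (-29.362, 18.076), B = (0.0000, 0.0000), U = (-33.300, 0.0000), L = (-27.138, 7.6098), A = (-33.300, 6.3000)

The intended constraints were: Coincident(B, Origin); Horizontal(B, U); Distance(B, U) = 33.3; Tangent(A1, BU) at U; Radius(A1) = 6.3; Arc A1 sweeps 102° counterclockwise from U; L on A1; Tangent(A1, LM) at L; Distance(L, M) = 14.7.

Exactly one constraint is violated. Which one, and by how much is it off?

Distance(L, M) = 14.7 — off by 4.00.

B = (0.00, 0.00) ✓; B.y = 0.00, U.y = 0.00 ✓; |BU| = 33.30 ✓; ∠(AU, UB) = 90.00° ✓; |AU| = 6.300 ✓; bearing(A→L) − bearing(A→U) = 102.0° ✓; |AL| = 6.300 ✓; ∠(AL, LM) = 90.00° ✓; |LM| = 10.70 ✗.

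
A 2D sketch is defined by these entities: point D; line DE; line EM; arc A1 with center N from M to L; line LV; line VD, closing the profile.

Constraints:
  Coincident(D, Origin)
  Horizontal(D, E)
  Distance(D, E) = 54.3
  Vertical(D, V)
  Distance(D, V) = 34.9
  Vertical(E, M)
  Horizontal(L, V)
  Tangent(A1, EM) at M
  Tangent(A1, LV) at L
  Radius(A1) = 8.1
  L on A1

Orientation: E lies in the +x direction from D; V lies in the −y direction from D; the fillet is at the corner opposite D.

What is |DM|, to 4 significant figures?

60.55

D is at the origin; DE is horizontal with |DE| = 54.3 and E on the +x side, so E = (54.30, 0.000). DV is vertical with |DV| = 34.9 and V on the −y side, so V = (0.000, -34.90). The virtual corner opposite D is at (54.30, -34.90). A1 meets EM tangentially, so NM is at right angles to EM and tangency of A1 to LV means the radius NL is perpendicular to LV, with radius 8.1, so the center N sits 8.1 in from both sides at N = (46.20, -26.80). That places the tangent points at M = (54.30, -26.80) on EM and L = (46.20, -34.90) on LV. Then |DM| = |M − D| = 60.55.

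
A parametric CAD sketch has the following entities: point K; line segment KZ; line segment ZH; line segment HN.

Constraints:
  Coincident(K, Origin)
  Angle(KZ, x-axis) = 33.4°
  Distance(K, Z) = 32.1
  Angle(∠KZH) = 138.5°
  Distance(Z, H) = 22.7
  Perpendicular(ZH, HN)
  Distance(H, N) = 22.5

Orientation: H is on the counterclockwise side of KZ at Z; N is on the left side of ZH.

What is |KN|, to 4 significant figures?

46.76

K is at the origin; KZ runs at 33.4° with length 32.1, so Z = 32.1·(cos 33.4°, sin 33.4°) = (26.80, 17.67). ∠KZH = 138.5°, so ZH runs at 33.4° + (180° − 138.5°) = 74.90° from the x-axis; with |ZH| = 22.7, H = Z + 22.7·(cos 74.90°, sin 74.90°) = (32.71, 39.59). ZH ⟂ HN; with |HN| = 22.5 on the left of ZH, N = H + 22.5·(-0.9655, 0.2605) = (10.99, 45.45). Then |KN| = |N − K| = 46.76.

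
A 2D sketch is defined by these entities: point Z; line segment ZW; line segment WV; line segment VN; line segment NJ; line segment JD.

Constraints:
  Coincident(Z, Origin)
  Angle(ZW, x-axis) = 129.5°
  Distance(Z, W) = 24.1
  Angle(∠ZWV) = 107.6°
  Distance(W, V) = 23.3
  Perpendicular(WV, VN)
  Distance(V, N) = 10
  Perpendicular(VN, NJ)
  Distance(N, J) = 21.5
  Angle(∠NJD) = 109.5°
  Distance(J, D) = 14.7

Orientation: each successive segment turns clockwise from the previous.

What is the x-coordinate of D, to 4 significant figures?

-20.26

Z is at the origin; ZW runs at 129.5° with length 24.1, so W = (-15.33, 18.60). ∠ZWV = 107.6° gives WV at 57.10° from the x-axis; with |WV| = 23.3, V = (-2.674, 38.16). WV is perpendicular to VN, so VN runs at -32.90°; with |VN| = 10.0, N = (5.723, 32.73). VN ⟂ NJ, so NJ runs at -122.9°; with |NJ| = 21.5, J = (-5.956, 14.68). ∠NJD = 109.5° gives JD at 166.6° from the x-axis; with |JD| = 14.7, D = (-20.26, 18.08). So D.x = -20.26.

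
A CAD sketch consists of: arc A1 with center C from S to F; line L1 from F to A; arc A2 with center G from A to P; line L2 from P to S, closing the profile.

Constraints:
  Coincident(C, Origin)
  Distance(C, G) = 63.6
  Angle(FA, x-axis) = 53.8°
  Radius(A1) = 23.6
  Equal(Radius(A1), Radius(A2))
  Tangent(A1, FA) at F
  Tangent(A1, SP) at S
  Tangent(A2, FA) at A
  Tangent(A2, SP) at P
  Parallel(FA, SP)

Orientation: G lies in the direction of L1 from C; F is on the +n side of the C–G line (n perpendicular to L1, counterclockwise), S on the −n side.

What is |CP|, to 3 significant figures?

67.8

The slot axis is L1's direction at 53.8°, so u = (cos 53.8°, sin 53.8°) = (0.591, 0.807) and n = (−sin 53.8°, cos 53.8°) = (-0.807, 0.591). C is at the origin and G lies 63.6 along u from C, so G = 63.6·u = (37.6, 51.3). Tangency of A1 to both parallel lines with radius 23.6 puts F and S at C ± 23.6·n: F = (-19.0, 13.9), S = (19.0, -13.9). Equal radii place A and P the same way about G: A = G + 23.6·n = (18.5, 65.3), P = G − 23.6·n = (56.6, 37.4). Then |CP| = |P − C| = 67.8.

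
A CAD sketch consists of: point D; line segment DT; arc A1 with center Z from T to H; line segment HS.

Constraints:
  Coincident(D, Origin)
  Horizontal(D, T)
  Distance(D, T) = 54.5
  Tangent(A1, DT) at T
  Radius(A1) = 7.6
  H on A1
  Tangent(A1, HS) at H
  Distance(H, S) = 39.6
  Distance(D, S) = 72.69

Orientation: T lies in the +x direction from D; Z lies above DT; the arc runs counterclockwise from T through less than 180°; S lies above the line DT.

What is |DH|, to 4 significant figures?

62.62

Checks: D.y = 0.00, T.y = 0.00 ✓; |ZH| = 7.600 ✓; ∠(ZH, HS) = 90.00° ✓; |HS| = 39.60 ✓; |DS| = 72.69 ✓.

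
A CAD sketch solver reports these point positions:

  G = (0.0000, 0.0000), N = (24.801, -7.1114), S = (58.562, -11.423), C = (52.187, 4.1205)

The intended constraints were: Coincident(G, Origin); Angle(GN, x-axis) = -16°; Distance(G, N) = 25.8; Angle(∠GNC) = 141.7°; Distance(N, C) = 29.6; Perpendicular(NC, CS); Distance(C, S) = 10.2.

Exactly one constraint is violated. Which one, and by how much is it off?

Distance(C, S) = 10.2 — off by 6.60.

G = (0.00, 0.00) ✓; GN at -16.00° ✓; |GN| = 25.80 ✓; ∠GNC = 141.7° ✓; |NC| = 29.60 ✓; ∠(NC, CS) = 90.00° ✓; |CS| = 16.80 ✗.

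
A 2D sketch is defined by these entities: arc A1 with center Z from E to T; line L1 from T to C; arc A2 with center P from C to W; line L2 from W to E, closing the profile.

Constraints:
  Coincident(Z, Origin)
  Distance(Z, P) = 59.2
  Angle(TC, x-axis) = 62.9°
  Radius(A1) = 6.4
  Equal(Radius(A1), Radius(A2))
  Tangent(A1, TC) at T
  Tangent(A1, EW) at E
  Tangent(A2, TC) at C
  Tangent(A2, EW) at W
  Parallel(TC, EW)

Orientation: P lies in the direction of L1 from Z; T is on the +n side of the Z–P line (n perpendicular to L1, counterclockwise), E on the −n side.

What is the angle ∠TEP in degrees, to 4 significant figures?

83.83°

Z is at the origin and P lies 59.2 along u from Z, so P = 59.2·u = (26.97, 52.70). Tangency of A1 to both parallel lines with radius 6.4 puts T and E at Z ± 6.4·n: T = (-5.697, 2.915), E = (5.697, -2.915). Then cos ∠TEP = ET·EP / (|ET||EP|), giving 83.83°.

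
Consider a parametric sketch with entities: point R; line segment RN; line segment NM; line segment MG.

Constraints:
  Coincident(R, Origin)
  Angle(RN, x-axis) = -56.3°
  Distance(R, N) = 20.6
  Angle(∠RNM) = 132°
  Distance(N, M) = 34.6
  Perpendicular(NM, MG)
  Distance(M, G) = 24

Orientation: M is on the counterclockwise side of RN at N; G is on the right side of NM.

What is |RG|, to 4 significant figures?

62.34

R is at the origin; RN runs at -56.3° with length 20.6, so N = 20.6·(cos -56.3°, sin -56.3°) = (11.43, -17.14). ∠RNM = 132.0°, so NM runs at -56.3° + (180° − 132.0°) = -8.300° from the x-axis; with |NM| = 34.6, M = N + 34.6·(cos -8.300°, sin -8.300°) = (45.67, -22.13). The perpendicularity gives MG at right angles to NM; with |MG| = 24.0 on the right of NM, G = M + 24.0·(-0.1444, -0.9895) = (42.20, -45.88). Then |RG| = |G − R| = 62.34.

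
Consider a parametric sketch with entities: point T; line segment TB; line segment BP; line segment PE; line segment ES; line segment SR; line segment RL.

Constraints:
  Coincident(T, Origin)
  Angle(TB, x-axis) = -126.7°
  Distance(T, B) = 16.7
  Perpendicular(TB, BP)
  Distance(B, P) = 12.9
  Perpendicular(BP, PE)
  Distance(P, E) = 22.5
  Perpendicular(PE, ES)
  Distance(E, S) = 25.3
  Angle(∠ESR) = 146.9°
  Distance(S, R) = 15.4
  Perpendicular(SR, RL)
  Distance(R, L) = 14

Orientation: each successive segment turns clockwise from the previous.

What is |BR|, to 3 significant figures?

29.0

T is at the origin; TB runs at -126.7° with length 16.7, so B = (-9.98, -13.4). The perpendicularity gives BP at right angles to TB, so BP runs at 143°; with |BP| = 12.9, P = (-20.3, -5.68). The perpendicularity gives PE at right angles to BP, so PE runs at 53.3°; with |PE| = 22.5, E = (-6.88, 12.4). PE is perpendicular to ES, so ES runs at -36.7°; with |ES| = 25.3, S = (13.4, -2.76). ∠ESR = 146.9° gives SR at -69.8° from the x-axis; with |SR| = 15.4, R = (18.7, -17.2). Then |BR| = |R − B| = 29.0.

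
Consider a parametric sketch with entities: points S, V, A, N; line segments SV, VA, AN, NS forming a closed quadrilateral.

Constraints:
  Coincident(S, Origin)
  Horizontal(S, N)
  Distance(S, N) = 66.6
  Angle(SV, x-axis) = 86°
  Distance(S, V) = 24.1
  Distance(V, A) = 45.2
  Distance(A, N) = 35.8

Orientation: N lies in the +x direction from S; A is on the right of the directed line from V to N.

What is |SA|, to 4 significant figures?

33.42

Checks: SV at 86.00° ✓; |VA| = 45.20 ✓; |AN| = 35.80 ✓.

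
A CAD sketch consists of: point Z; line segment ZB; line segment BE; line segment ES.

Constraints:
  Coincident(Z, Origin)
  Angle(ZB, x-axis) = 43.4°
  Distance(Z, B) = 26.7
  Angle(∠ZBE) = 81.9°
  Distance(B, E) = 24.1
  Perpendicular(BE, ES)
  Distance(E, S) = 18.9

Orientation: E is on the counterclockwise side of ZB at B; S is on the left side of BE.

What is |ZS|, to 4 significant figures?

21.69

Z is at the origin; ZB runs at 43.4° with length 26.7, so B = 26.7·(cos 43.4°, sin 43.4°) = (19.40, 18.35). ∠ZBE = 81.9°, so BE runs at 43.4° + (180° − 81.9°) = 141.5° from the x-axis; with |BE| = 24.1, E = B + 24.1·(cos 141.5°, sin 141.5°) = (0.5387, 33.35). BE ⟂ ES; with |ES| = 18.9 on the left of BE, S = E + 18.9·(-0.6225, -0.7826) = (-11.23, 18.56). Then |ZS| = |S − Z| = 21.69.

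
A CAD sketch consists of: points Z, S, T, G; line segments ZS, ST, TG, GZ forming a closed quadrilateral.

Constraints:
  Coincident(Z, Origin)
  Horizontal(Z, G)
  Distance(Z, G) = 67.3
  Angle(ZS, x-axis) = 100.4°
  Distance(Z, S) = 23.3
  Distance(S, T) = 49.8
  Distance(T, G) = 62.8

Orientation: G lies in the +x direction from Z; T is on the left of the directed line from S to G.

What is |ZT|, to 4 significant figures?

64.10

Checks: |ST| = 49.80 ✓; |TG| = 62.80 ✓.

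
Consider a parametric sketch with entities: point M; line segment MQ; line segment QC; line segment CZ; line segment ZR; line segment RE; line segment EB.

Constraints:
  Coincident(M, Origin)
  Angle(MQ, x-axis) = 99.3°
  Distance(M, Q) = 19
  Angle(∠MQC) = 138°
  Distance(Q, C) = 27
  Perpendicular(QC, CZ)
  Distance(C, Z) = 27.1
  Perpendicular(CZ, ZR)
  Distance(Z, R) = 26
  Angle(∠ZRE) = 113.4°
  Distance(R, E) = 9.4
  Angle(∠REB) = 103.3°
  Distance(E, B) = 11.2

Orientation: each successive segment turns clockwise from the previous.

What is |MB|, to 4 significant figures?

20.39

M is at the origin; MQ runs at 99.3° with length 19.0, so Q = (-3.070, 18.75). ∠MQC = 138.0° gives QC at 57.30° from the x-axis; with |QC| = 27.0, C = (11.52, 41.47). The perpendicularity gives CZ at right angles to QC, so CZ runs at -32.70°; with |CZ| = 27.1, Z = (34.32, 26.83). CZ is perpendicular to ZR, so ZR runs at -122.7°; with |ZR| = 26.0, R = (20.27, 4.951). ∠ZRE = 113.4° gives RE at 170.7° from the x-axis; with |RE| = 9.4, E = (11.00, 6.470). ∠REB = 103.3° gives EB at 94.00° from the x-axis; with |EB| = 11.2, B = (10.22, 17.64). Then |MB| = |B − M| = 20.39.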